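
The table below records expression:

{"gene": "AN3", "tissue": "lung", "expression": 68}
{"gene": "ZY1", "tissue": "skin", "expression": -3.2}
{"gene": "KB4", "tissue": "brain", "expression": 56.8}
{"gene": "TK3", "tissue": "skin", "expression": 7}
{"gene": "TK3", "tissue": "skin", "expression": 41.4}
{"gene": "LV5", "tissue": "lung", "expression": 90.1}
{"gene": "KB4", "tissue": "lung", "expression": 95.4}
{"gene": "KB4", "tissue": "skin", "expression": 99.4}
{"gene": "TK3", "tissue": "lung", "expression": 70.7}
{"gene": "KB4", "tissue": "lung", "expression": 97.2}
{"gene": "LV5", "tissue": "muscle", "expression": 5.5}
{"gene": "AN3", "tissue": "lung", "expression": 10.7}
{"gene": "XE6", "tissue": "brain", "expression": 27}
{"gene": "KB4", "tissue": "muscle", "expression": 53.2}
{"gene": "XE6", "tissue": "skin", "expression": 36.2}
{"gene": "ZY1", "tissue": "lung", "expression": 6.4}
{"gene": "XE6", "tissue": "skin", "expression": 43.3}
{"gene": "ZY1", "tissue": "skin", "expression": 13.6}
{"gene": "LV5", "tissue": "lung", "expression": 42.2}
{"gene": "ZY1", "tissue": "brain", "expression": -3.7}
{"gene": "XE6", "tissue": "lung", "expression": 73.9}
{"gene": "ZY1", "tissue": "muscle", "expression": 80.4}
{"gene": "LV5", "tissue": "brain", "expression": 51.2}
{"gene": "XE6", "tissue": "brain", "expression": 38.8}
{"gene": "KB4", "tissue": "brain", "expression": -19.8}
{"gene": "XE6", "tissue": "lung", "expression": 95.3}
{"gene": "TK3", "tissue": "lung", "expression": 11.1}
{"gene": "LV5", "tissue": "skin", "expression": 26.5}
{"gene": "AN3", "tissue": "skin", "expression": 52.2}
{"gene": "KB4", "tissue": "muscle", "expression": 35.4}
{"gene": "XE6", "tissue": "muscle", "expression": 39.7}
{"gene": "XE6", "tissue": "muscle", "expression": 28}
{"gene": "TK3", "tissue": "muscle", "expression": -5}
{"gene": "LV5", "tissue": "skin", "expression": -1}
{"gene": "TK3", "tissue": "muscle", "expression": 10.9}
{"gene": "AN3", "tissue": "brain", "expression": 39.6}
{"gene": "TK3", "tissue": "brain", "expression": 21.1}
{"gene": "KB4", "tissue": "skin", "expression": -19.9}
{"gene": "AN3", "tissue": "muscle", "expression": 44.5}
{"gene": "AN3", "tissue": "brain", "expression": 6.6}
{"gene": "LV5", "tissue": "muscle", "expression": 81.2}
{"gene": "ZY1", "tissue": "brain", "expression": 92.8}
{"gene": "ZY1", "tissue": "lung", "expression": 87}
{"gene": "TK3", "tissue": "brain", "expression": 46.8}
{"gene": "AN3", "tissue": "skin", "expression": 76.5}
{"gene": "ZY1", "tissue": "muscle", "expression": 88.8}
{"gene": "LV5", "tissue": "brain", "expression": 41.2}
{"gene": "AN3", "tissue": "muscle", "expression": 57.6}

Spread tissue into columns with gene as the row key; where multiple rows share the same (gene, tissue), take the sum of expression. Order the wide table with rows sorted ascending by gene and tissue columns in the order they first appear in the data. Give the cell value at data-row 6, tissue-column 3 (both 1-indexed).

89.1

With rows sorted ascending by gene, row 6 is gene=ZY1. tissue columns in first-appearance order: lung, skin, brain, muscle; column 3 is brain.
Long rows with gene=ZY1, tissue=brain: -3.7 + 92.8 = 89.1.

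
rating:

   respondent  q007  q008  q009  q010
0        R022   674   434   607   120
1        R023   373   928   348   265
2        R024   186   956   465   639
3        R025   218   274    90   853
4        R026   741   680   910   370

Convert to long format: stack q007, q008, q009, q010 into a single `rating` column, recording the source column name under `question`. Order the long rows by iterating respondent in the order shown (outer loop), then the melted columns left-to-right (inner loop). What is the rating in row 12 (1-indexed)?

639

20 rows total (5 × 4). Row 12: index ⌊(12-1)/4⌋ = 2 into respondent → R024; (12-1) mod 4 = 3 into the melted columns → q010.
So row 12 is (R024, q010, 639); rating = 639.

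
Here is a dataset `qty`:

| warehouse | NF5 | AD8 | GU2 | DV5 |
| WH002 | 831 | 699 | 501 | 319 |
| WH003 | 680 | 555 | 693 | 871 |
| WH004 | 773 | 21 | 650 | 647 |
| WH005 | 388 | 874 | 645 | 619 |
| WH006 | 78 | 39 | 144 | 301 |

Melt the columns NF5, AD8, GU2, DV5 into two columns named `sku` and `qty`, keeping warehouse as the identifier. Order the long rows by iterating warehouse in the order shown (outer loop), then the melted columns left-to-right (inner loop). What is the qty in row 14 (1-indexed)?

874

20 rows total (5 × 4). Row 14: index ⌊(14-1)/4⌋ = 3 into warehouse → WH005; (14-1) mod 4 = 1 into the melted columns → AD8.
So row 14 is (WH005, AD8, 874); qty = 874.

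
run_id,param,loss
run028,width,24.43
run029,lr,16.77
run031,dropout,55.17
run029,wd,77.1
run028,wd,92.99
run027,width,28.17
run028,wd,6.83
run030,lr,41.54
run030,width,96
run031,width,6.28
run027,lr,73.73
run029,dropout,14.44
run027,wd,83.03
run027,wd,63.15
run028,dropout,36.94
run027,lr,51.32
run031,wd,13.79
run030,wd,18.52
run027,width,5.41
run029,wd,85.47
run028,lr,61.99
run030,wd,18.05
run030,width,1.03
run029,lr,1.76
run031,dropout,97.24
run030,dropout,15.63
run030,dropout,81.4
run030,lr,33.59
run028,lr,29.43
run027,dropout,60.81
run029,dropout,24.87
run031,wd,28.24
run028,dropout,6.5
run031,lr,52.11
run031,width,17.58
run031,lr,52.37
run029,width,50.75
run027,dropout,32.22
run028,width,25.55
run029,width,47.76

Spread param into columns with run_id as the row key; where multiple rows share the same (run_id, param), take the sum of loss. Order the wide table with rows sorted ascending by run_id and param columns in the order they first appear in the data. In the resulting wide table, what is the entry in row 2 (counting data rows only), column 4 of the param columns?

99.82

With rows sorted ascending by run_id, row 2 is run_id=run028. param columns in first-appearance order: width, lr, dropout, wd; column 4 is wd.
Long rows with run_id=run028, param=wd: 92.99 + 6.83 = 99.82.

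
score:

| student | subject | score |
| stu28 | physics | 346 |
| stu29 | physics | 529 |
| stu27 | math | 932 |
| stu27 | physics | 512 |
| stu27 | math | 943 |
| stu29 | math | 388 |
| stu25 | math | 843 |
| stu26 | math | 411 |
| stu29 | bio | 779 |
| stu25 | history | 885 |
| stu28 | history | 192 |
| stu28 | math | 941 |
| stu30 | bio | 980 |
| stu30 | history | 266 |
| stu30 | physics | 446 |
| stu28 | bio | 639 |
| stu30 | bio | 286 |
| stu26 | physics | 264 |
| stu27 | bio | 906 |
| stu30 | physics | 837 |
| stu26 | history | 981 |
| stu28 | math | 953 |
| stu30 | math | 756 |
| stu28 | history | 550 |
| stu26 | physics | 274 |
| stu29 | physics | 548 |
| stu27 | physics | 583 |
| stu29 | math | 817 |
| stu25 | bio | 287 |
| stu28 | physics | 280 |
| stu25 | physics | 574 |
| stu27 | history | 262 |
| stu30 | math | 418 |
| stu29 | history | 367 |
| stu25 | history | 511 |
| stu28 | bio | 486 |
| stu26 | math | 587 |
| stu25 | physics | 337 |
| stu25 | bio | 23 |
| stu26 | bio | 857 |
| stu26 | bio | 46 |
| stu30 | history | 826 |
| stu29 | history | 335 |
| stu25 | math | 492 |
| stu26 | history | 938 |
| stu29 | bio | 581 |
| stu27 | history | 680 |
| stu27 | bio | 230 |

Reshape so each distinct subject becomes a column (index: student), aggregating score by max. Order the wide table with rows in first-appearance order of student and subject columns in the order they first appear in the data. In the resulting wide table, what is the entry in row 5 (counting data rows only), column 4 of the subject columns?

With rows in first-appearance order of student, row 5 is student=stu26. subject columns in first-appearance order: physics, math, bio, history; column 4 is history.
Long rows with student=stu26, subject=history: max(981, 938) = 981.

981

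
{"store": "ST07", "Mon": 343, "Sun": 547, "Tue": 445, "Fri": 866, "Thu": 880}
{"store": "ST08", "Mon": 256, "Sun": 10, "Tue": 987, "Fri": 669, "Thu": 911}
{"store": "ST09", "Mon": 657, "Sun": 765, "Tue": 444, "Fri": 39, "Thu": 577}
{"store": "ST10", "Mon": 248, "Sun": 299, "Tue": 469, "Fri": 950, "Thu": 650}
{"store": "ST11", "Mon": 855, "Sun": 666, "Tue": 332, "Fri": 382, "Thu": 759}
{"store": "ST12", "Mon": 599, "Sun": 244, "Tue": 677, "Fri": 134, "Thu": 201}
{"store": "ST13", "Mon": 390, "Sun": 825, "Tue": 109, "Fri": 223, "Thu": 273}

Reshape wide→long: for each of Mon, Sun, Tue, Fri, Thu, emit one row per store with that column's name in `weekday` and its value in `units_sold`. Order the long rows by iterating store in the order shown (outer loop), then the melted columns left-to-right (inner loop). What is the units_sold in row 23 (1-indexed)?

332

35 rows total (7 × 5). Row 23: index ⌊(23-1)/5⌋ = 4 into store → ST11; (23-1) mod 5 = 2 into the melted columns → Tue.
So row 23 is (ST11, Tue, 332); units_sold = 332.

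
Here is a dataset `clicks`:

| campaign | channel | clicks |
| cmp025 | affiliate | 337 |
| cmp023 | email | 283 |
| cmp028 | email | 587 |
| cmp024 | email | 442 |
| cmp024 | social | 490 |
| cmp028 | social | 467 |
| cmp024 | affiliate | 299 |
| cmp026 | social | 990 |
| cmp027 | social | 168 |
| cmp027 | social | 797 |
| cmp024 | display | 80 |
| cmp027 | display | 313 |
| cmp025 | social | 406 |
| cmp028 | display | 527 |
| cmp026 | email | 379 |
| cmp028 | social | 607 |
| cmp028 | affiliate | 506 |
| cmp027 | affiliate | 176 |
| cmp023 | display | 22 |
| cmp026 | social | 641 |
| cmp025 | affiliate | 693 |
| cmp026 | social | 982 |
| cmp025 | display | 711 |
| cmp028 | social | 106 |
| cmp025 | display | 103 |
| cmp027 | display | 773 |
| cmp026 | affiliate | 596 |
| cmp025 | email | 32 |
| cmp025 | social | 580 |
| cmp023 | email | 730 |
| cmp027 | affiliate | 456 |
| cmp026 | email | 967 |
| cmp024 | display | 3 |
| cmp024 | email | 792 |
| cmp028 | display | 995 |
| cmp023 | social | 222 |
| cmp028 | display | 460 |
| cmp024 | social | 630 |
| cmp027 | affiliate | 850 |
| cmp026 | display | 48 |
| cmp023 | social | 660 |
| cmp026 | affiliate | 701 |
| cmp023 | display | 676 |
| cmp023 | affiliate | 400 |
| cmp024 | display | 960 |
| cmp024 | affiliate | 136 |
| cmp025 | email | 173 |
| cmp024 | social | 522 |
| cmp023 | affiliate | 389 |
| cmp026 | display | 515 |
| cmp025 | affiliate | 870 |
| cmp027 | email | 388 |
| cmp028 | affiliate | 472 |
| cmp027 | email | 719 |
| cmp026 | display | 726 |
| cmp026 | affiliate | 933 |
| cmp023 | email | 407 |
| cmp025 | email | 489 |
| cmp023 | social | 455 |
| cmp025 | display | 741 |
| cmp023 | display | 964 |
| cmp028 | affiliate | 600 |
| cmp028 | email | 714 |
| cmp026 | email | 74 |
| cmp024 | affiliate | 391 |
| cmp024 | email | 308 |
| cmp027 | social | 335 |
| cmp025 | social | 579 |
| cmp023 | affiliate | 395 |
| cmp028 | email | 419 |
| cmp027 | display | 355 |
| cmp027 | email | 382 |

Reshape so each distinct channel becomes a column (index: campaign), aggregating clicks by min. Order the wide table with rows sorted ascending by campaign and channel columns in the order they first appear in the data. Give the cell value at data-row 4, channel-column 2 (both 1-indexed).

74

With rows sorted ascending by campaign, row 4 is campaign=cmp026. channel columns in first-appearance order: affiliate, email, social, display; column 2 is email.
Long rows with campaign=cmp026, channel=email: min(379, 967, 74) = 74.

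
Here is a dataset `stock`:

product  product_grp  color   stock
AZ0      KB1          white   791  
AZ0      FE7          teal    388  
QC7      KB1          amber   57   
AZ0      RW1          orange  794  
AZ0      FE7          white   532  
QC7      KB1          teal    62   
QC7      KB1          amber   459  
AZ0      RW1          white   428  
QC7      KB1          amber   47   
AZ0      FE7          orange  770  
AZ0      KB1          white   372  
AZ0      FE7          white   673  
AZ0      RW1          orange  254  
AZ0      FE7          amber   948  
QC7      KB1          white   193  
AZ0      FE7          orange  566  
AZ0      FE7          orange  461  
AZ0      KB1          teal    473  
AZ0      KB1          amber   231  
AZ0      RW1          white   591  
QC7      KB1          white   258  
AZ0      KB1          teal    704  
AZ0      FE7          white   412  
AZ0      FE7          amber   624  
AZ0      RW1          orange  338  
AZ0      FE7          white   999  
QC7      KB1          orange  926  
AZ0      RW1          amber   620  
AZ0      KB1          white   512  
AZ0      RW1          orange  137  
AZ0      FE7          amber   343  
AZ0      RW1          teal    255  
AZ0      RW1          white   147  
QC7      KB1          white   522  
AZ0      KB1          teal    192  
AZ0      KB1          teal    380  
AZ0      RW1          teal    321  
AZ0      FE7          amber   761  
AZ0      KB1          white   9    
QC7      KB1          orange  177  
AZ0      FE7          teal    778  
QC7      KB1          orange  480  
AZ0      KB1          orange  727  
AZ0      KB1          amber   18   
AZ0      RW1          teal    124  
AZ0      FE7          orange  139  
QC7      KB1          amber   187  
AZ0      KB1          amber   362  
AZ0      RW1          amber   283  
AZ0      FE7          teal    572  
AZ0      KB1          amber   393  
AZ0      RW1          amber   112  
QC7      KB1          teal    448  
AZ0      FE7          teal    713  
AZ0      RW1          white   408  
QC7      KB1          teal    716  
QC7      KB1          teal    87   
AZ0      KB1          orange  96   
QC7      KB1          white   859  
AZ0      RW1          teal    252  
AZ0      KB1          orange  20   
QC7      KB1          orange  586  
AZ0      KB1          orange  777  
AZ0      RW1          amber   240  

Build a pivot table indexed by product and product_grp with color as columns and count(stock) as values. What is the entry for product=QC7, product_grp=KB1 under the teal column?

Rows with product=QC7, product_grp=KB1 and color=teal: stock values are 62, 448, 716, 87.
4 rows match — count = 4.

4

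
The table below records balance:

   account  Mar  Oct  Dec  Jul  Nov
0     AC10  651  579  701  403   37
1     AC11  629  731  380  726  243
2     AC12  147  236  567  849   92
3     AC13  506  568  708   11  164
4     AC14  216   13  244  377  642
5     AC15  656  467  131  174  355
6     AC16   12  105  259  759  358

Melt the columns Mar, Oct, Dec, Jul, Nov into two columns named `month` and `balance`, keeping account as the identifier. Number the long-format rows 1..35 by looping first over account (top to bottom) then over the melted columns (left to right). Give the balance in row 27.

467

35 rows total (7 × 5). Row 27: index ⌊(27-1)/5⌋ = 5 into account → AC15; (27-1) mod 5 = 1 into the melted columns → Oct.
So row 27 is (AC15, Oct, 467); balance = 467.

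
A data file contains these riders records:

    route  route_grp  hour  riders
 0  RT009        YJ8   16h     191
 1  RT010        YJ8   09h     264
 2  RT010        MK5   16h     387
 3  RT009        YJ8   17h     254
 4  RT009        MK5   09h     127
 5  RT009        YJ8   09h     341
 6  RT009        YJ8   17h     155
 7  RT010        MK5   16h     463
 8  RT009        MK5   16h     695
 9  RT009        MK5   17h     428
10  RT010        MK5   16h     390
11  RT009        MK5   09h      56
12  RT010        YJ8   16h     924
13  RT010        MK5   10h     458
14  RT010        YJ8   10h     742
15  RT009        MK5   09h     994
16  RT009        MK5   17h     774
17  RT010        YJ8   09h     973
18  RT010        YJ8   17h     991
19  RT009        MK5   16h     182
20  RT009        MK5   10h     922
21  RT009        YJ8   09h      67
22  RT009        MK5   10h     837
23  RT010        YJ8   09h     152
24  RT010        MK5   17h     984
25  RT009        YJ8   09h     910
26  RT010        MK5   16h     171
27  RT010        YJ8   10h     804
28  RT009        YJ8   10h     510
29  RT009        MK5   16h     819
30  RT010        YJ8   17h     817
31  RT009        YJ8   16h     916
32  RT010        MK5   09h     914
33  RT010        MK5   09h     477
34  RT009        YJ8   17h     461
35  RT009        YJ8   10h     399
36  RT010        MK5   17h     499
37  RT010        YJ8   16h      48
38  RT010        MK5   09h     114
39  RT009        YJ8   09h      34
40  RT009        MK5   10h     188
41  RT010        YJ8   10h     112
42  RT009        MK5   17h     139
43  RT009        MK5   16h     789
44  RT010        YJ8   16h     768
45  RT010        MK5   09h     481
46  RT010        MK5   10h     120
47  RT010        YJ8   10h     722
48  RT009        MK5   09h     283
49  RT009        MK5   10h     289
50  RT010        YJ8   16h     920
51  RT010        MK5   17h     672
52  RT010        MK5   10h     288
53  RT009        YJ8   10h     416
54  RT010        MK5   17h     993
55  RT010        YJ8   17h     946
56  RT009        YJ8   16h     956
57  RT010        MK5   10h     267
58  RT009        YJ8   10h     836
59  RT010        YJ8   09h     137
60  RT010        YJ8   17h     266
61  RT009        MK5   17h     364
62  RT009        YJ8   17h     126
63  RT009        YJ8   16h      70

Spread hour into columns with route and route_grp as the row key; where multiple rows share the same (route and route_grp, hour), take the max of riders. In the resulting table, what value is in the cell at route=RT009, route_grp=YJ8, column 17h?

461

Rows with route=RT009, route_grp=YJ8 and hour=17h: riders values are 254, 155, 461, 126.
max(254, 155, 461, 126) = 461.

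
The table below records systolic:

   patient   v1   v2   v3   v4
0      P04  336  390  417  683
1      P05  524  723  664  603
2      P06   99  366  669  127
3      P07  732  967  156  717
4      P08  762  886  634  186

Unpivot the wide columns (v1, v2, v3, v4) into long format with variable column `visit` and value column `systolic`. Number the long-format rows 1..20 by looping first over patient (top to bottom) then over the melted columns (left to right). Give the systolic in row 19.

634

20 rows total (5 × 4). Row 19: index ⌊(19-1)/4⌋ = 4 into patient → P08; (19-1) mod 4 = 2 into the melted columns → v3.
So row 19 is (P08, v3, 634); systolic = 634.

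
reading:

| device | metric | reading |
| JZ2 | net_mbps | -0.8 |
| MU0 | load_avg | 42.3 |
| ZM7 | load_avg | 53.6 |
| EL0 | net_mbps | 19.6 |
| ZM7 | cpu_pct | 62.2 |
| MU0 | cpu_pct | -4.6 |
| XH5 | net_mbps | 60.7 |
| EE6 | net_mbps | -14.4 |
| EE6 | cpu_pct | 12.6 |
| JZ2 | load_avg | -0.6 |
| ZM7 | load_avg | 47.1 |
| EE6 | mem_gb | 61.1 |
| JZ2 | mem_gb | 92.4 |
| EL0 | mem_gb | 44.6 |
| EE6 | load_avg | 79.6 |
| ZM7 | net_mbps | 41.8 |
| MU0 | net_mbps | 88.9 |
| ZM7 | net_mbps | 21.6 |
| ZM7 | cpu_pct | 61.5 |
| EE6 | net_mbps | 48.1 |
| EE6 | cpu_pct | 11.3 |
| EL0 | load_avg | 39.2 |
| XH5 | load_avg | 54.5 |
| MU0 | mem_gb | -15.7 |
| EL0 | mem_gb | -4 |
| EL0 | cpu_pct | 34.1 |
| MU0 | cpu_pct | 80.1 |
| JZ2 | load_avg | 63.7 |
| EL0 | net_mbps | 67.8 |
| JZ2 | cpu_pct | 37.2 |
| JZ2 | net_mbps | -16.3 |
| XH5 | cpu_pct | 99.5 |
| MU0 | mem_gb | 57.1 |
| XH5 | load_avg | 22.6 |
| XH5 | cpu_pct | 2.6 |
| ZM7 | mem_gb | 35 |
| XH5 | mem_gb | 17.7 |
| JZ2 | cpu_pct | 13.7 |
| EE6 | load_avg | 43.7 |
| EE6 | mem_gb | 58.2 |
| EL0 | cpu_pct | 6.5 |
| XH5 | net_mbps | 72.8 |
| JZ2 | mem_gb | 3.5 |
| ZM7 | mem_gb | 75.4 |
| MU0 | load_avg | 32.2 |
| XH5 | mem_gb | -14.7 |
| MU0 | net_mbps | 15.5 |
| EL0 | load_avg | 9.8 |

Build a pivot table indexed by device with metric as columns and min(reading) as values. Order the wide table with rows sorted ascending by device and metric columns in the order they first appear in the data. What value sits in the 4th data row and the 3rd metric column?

With rows sorted ascending by device, row 4 is device=MU0. metric columns in first-appearance order: net_mbps, load_avg, cpu_pct, mem_gb; column 3 is cpu_pct.
Long rows with device=MU0, metric=cpu_pct: min(-4.6, 80.1) = -4.6.

-4.6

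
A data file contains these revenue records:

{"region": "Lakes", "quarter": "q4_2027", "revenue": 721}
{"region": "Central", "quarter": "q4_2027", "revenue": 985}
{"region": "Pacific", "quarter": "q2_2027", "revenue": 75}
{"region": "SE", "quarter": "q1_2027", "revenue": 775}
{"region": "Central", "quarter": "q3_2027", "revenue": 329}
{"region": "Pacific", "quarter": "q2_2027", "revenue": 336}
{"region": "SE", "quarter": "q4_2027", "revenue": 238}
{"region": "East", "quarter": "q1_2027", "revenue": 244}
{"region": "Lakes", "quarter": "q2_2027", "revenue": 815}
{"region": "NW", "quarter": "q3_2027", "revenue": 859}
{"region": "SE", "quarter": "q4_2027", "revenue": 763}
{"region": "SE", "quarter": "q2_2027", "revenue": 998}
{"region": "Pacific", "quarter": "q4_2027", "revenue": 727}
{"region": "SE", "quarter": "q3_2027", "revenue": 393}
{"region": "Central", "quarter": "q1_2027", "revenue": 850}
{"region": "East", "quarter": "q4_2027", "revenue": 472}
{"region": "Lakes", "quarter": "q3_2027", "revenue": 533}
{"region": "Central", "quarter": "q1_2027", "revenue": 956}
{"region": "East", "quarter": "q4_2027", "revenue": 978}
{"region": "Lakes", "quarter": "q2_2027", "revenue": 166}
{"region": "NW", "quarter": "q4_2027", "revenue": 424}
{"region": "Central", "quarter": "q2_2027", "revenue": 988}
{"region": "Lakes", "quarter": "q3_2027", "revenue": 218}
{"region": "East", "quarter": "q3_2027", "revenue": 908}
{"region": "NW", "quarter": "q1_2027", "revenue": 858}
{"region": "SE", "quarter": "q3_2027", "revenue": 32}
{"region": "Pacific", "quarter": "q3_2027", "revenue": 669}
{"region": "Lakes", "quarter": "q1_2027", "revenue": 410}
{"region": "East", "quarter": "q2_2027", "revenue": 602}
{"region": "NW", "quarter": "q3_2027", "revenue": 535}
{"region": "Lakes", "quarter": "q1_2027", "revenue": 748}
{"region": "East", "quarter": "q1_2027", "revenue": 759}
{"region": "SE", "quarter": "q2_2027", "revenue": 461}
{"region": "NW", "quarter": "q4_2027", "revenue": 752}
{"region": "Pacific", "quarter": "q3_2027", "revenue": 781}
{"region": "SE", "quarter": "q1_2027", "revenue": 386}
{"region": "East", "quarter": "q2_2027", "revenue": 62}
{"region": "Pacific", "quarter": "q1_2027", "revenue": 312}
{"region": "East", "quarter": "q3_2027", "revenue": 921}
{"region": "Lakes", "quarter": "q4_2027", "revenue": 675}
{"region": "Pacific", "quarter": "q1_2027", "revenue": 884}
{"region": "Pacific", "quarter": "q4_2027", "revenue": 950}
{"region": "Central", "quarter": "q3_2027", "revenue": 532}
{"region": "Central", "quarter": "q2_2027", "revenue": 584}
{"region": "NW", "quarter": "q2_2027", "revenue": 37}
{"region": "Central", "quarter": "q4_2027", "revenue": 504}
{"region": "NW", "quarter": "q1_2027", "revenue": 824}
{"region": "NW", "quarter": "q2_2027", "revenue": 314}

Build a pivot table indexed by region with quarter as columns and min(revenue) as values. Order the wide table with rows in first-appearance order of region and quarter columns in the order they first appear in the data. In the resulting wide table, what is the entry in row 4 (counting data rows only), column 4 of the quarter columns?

32

With rows in first-appearance order of region, row 4 is region=SE. quarter columns in first-appearance order: q4_2027, q2_2027, q1_2027, q3_2027; column 4 is q3_2027.
Long rows with region=SE, quarter=q3_2027: min(393, 32) = 32.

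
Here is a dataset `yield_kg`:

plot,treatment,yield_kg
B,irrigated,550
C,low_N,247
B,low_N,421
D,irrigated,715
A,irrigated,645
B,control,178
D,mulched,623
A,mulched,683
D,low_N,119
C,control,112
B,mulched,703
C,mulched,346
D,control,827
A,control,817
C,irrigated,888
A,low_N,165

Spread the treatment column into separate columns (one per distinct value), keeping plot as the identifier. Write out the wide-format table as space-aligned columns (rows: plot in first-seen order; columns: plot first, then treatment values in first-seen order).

Columns: plot plus the 4 distinct treatment values (irrigated, low_N, control, mulched).
For example, row B column irrigated takes yield_kg=550 from the long row (B, irrigated).

plot  irrigated  low_N  control  mulched
B     550        421    178      703    
C     888        247    112      346    
D     715        119    827      623    
A     645        165    817      683    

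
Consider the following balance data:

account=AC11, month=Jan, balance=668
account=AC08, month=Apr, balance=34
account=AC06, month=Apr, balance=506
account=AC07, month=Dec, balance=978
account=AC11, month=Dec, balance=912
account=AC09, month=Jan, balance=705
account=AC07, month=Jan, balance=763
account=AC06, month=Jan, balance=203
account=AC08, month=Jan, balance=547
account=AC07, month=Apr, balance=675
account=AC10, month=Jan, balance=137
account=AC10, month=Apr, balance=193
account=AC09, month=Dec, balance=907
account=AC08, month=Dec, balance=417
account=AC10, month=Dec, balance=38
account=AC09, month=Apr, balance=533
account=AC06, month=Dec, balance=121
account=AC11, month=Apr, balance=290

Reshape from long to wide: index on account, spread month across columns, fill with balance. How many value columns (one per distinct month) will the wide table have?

3

3 distinct month values: Dec, Apr, Jan.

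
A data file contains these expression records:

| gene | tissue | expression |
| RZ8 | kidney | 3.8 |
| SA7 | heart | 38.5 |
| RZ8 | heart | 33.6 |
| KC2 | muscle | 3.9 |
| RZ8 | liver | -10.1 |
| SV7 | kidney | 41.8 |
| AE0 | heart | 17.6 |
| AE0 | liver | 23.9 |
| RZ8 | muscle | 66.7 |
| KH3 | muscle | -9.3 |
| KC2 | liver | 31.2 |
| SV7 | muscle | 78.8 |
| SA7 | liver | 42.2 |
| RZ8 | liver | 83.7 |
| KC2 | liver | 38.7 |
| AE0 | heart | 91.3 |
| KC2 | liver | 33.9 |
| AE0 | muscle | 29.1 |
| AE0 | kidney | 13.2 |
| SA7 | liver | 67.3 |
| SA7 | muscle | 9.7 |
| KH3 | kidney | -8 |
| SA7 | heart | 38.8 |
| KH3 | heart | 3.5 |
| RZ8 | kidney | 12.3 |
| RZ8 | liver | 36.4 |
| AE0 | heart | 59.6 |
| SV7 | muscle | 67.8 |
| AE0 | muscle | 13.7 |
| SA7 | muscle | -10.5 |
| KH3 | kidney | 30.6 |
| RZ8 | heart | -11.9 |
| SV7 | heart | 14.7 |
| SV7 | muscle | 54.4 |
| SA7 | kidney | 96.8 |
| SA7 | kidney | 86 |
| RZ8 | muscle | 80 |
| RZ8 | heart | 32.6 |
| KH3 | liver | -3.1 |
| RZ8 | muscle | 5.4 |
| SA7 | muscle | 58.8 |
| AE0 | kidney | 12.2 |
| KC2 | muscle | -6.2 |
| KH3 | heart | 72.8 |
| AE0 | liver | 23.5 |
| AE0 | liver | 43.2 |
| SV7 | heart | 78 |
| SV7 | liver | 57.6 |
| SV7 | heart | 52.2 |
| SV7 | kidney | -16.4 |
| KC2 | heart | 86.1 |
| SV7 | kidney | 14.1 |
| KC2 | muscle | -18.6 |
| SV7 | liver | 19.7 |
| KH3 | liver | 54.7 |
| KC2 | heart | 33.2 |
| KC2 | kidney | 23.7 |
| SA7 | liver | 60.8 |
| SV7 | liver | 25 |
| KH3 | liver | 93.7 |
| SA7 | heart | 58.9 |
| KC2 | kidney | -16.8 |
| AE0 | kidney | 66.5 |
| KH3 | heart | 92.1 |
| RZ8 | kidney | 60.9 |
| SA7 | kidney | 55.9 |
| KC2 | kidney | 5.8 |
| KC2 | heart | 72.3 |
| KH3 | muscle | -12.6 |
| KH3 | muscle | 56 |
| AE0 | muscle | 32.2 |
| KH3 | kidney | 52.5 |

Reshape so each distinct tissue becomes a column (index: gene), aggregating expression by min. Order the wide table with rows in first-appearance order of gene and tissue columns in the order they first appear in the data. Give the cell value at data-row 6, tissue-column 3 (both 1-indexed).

-12.6

With rows in first-appearance order of gene, row 6 is gene=KH3. tissue columns in first-appearance order: kidney, heart, muscle, liver; column 3 is muscle.
Long rows with gene=KH3, tissue=muscle: min(-9.3, -12.6, 56) = -12.6.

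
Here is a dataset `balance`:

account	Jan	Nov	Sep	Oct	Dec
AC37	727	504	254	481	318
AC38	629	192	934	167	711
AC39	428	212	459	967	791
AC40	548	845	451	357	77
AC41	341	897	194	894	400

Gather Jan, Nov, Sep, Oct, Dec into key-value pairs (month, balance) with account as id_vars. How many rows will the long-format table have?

5 account values × 5 melted columns = 25 rows.

25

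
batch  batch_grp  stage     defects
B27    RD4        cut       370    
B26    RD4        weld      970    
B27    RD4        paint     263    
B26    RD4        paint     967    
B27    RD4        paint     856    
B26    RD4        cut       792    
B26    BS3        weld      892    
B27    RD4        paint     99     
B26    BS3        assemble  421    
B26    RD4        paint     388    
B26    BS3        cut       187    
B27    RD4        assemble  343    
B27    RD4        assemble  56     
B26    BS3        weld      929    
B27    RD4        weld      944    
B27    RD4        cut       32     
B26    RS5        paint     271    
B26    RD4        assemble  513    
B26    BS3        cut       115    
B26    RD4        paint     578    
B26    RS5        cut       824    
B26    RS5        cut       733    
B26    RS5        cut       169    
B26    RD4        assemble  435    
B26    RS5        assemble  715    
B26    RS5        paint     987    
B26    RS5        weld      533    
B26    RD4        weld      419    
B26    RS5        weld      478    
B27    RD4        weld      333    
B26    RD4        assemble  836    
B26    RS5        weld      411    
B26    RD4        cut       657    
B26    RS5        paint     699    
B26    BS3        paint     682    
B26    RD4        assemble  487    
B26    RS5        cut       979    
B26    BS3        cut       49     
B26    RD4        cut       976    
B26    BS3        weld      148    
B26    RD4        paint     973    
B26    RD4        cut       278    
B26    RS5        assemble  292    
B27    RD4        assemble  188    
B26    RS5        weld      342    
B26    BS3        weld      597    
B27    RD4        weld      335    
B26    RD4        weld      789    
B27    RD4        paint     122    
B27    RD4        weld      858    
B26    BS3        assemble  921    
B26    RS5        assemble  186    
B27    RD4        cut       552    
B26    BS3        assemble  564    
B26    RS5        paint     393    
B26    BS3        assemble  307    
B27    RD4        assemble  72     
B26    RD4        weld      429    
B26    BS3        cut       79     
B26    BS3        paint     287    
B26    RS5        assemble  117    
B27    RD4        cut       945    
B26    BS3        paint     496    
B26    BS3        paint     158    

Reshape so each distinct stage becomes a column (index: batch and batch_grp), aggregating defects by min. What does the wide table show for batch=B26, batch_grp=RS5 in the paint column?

271

Rows with batch=B26, batch_grp=RS5 and stage=paint: defects values are 271, 987, 699, 393.
min(271, 987, 699, 393) = 271.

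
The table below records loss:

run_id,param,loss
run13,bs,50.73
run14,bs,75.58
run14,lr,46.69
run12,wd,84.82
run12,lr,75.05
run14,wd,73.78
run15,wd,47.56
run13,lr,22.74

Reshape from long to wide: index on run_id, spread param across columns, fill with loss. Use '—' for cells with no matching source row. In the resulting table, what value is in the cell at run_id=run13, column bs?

50.73

The long row with run_id=run13, param=bs has loss=50.73.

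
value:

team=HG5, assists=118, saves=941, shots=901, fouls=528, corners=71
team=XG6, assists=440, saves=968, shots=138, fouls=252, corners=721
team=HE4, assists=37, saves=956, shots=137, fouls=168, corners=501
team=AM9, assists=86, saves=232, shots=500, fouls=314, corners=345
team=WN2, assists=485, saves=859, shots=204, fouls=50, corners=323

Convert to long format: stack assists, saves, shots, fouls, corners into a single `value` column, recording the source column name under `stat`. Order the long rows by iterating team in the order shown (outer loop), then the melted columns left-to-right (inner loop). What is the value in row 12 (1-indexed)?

25 rows total (5 × 5). Row 12: index ⌊(12-1)/5⌋ = 2 into team → HE4; (12-1) mod 5 = 1 into the melted columns → saves.
So row 12 is (HE4, saves, 956); value = 956.

956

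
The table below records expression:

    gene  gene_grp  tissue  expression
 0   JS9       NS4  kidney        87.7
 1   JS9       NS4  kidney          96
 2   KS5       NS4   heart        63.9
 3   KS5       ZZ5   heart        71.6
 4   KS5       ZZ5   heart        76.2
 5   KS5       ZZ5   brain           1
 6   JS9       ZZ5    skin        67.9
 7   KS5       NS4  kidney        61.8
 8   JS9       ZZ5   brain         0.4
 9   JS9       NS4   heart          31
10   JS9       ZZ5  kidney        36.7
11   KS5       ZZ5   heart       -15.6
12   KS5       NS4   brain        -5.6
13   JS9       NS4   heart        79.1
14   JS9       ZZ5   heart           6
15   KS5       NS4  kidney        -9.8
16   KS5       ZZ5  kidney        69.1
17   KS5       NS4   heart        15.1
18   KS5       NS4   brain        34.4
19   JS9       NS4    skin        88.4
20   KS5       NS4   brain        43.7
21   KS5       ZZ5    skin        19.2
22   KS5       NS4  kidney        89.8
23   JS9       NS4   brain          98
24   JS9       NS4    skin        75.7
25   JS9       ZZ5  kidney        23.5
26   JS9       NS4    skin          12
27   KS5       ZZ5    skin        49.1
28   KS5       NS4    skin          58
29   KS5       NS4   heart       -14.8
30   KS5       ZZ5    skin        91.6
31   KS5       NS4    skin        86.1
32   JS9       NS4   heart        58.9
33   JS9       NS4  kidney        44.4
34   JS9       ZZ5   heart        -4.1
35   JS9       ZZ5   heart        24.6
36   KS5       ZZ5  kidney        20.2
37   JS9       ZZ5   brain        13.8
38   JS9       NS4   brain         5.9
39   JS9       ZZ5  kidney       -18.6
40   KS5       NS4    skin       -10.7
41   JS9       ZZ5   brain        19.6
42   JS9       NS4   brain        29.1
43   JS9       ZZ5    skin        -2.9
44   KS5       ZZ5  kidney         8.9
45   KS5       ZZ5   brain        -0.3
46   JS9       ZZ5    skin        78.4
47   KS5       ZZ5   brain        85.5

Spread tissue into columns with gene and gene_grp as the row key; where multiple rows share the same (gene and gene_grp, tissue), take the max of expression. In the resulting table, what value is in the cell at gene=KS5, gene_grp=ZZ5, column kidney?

Rows with gene=KS5, gene_grp=ZZ5 and tissue=kidney: expression values are 69.1, 20.2, 8.9.
max(69.1, 20.2, 8.9) = 69.1.

69.1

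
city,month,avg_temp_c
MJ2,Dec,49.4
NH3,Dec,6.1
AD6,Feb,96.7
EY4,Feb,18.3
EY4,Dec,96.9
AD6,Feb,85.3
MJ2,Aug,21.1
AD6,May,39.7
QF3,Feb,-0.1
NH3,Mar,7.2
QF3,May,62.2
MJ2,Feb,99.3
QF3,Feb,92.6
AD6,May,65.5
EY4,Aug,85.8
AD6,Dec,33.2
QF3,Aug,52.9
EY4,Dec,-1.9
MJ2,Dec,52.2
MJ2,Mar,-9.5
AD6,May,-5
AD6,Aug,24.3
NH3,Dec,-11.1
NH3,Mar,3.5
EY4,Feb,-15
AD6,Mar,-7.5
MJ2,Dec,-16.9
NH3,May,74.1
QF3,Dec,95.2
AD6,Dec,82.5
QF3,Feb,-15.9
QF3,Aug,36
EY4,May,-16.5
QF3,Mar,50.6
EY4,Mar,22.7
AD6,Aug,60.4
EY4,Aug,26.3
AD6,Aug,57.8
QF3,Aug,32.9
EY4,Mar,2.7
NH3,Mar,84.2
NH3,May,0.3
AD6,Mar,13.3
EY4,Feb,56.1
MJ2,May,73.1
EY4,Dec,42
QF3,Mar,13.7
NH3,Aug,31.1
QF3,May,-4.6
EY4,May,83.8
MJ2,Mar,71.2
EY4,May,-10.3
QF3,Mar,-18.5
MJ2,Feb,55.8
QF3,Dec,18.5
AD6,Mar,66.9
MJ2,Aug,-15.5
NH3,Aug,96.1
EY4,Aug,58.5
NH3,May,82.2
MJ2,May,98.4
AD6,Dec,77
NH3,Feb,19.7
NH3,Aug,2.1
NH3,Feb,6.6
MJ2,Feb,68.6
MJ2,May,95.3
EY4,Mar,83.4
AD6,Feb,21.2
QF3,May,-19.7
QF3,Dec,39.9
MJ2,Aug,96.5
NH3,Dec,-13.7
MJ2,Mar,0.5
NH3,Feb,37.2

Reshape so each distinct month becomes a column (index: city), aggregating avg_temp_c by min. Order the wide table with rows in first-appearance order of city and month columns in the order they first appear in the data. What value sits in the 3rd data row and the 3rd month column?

With rows in first-appearance order of city, row 3 is city=AD6. month columns in first-appearance order: Dec, Feb, Aug, May, Mar; column 3 is Aug.
Long rows with city=AD6, month=Aug: min(24.3, 60.4, 57.8) = 24.3.

24.3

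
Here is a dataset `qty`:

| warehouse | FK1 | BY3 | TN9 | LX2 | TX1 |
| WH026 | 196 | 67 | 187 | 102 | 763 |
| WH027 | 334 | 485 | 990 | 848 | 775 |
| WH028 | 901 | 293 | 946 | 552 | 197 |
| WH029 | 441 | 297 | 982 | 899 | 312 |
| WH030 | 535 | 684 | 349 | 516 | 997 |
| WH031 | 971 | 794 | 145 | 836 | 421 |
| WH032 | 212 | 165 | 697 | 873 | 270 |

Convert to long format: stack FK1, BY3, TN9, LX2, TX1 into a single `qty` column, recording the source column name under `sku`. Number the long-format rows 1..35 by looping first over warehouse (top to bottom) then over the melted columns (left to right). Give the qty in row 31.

212

35 rows total (7 × 5). Row 31: index ⌊(31-1)/5⌋ = 6 into warehouse → WH032; (31-1) mod 5 = 0 into the melted columns → FK1.
So row 31 is (WH032, FK1, 212); qty = 212.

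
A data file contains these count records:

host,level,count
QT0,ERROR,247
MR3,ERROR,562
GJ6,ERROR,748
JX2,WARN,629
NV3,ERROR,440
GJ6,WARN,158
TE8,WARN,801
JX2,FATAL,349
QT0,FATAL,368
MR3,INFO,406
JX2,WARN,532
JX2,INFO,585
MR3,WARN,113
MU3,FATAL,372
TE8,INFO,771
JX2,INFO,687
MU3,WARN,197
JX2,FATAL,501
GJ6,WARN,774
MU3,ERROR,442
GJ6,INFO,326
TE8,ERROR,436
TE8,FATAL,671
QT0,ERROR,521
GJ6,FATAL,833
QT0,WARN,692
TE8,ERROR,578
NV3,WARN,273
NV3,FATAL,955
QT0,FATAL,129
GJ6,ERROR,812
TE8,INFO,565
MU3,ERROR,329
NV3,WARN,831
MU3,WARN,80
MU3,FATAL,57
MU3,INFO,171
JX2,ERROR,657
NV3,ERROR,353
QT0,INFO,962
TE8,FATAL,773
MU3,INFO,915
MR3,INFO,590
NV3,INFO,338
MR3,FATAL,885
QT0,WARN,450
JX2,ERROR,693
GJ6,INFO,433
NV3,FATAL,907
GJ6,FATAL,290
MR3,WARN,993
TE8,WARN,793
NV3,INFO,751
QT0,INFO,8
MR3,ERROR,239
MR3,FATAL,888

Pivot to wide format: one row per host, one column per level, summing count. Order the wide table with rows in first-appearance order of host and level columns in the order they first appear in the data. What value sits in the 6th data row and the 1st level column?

With rows in first-appearance order of host, row 6 is host=TE8. level columns in first-appearance order: ERROR, WARN, FATAL, INFO; column 1 is ERROR.
Long rows with host=TE8, level=ERROR: 436 + 578 = 1014.

1014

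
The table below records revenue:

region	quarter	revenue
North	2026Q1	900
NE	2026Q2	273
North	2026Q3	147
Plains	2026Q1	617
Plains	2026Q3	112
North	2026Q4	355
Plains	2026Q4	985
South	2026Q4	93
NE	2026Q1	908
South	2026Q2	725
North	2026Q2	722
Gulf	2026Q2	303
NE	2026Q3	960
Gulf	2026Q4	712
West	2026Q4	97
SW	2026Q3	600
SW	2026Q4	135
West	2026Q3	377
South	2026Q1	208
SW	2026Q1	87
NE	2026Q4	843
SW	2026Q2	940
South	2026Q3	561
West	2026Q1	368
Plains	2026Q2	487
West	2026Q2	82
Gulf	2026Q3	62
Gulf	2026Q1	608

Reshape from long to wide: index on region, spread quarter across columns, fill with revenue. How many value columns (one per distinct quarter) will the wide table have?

4

4 distinct quarter values: 2026Q1, 2026Q2, 2026Q3, 2026Q4.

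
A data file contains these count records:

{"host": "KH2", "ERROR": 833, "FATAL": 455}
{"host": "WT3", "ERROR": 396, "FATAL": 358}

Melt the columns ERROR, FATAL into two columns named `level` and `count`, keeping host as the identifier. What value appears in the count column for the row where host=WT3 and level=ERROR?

Unpivoting turns each (host, wide-column) pair into one long row.
The wide cell at row WT3, column ERROR holds 396, so the long row (WT3, ERROR) has count=396.

396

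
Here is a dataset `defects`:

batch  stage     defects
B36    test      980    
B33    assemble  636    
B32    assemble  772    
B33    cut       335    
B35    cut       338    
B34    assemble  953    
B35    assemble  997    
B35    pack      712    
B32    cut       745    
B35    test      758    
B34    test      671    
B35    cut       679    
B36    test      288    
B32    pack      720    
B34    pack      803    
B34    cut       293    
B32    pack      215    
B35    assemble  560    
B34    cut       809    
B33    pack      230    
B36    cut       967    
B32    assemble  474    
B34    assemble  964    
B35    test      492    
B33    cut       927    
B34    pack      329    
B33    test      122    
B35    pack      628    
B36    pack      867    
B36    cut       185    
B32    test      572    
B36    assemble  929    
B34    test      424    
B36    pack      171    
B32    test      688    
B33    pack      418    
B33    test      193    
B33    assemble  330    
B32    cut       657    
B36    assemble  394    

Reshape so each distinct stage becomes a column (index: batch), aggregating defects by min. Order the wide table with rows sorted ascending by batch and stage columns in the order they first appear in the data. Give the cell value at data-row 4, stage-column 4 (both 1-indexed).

628

With rows sorted ascending by batch, row 4 is batch=B35. stage columns in first-appearance order: test, assemble, cut, pack; column 4 is pack.
Long rows with batch=B35, stage=pack: min(712, 628) = 628.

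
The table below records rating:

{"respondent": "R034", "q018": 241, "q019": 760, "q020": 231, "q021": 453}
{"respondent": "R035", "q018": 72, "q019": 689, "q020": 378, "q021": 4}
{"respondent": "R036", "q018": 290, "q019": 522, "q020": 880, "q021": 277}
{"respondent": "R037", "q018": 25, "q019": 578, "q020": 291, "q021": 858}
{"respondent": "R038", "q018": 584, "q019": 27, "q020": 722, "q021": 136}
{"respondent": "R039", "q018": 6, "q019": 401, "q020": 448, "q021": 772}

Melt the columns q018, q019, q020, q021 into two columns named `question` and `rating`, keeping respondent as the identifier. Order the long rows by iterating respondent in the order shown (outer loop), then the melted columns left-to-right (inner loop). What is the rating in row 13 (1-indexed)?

25

24 rows total (6 × 4). Row 13: index ⌊(13-1)/4⌋ = 3 into respondent → R037; (13-1) mod 4 = 0 into the melted columns → q018.
So row 13 is (R037, q018, 25); rating = 25.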